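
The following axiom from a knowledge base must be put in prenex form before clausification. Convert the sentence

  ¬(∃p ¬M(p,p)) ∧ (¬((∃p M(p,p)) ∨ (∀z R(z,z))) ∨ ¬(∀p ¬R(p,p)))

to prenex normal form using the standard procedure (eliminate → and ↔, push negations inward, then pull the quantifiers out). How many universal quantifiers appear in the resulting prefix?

Drive negations inward (¬∀x A ≡ ∃x ¬A, ¬∃x A ≡ ∀x ¬A, De Morgan for ∧/∨):
  (∀p M(p,p)) ∧ ((∀p ¬M(p,p)) ∧ (∃z ¬R(z,z)) ∨ (∃p R(p,p)))
Rename bound variables to avoid capture: p↦v1, p↦s.
  (∀p M(p,p)) ∧ ((∀v1 ¬M(v1,v1)) ∧ (∃z ¬R(z,z)) ∨ (∃s R(s,s)))
Pull the quantifiers to the front (each side's bound variable is not free in the other side):
  ∀p ∀v1 ∃z ∃s (M(p,p) ∧ (¬M(v1,v1) ∧ ¬R(z,z) ∨ R(s,s)))
The prefix is ∀p ∀v1 ∃z ∃s: 2 universal, 2 existential.

2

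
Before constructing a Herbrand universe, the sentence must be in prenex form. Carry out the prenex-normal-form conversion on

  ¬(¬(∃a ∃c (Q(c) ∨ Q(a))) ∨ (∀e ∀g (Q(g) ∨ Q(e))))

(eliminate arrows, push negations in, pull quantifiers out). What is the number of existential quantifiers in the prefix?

Push ¬ through the quantifiers and connectives to reach negation normal form:
  (∃a ∃c (Q(c) ∨ Q(a))) ∧ (∃e ∃g (¬Q(g) ∧ ¬Q(e)))
Pull the quantifiers to the front (each side's bound variable is not free in the other side):
  ∃a ∃c ∃e ∃g ((Q(c) ∨ Q(a)) ∧ ¬Q(g) ∧ ¬Q(e))
The prefix is ∃a ∃c ∃e ∃g: 0 universal, 4 existential.

4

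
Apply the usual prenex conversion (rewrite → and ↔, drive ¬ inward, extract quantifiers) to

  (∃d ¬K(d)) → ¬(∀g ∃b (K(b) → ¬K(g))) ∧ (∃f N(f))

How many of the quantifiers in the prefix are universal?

Rewrite implications/biconditionals: A → B as ¬A ∨ B.
  ¬(∃d ¬K(d)) ∨ ¬(∀g ∃b (¬K(b) ∨ ¬K(g))) ∧ (∃f N(f))
Move each ¬ inward, flipping quantifiers it crosses:
  (∀d K(d)) ∨ (∃g ∀b (K(b) ∧ K(g))) ∧ (∃f N(f))
All bound variables are already distinct, so no renaming is needed.
Extract every quantifier outward, since the variables are now distinct and don't occur free across branches:
  ∀d ∃g ∀b ∃f (K(d) ∨ K(b) ∧ K(g) ∧ N(f))
The prefix is ∀d ∃g ∀b ∃f: 2 universal, 2 existential.

2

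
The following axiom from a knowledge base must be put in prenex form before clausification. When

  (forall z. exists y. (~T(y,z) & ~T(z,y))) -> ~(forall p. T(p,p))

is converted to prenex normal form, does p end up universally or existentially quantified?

First replace A → B with ¬A ∨ B.
  ~(forall z. exists y. (~T(y,z) & ~T(z,y))) | ~(forall p. T(p,p))
Move each ¬ inward, flipping quantifiers it crosses:
  (exists z. forall y. (T(y,z) | T(z,y))) | (exists p. ~T(p,p))
All bound variables are already distinct, so no renaming is needed.
Finally move all quantifiers to the prefix:
  exists z. forall y. exists p. (T(y,z) | T(z,y) | ~T(p,p))
The quantifier forall p sits under an odd number of negations (counting the antecedent side of each →), so it flips to exists p.

existential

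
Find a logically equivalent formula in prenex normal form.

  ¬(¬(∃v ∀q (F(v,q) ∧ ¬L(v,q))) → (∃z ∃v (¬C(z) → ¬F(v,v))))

First replace A → B with ¬A ∨ B.
  ¬(¬¬(∃v ∀q (F(v,q) ∧ ¬L(v,q))) ∨ (∃z ∃v (¬¬C(z) ∨ ¬F(v,v))))
Push ¬ through the quantifiers and connectives to reach negation normal form:
  (∀v ∃q (¬F(v,q) ∨ L(v,q))) ∧ (∀z ∀v (¬C(z) ∧ F(v,v)))
Rename bound variables to avoid capture: v↦t.
  (∀v ∃q (¬F(v,q) ∨ L(v,q))) ∧ (∀z ∀t (¬C(z) ∧ F(t,t)))
Extract every quantifier outward, since the variables are now distinct and don't occur free across branches:
  ∀v ∃q ∀z ∀t ((¬F(v,q) ∨ L(v,q)) ∧ ¬C(z) ∧ F(t,t))

∀v ∃q ∀z ∀t ((¬F(v,q) ∨ L(v,q)) ∧ ¬C(z) ∧ F(t,t))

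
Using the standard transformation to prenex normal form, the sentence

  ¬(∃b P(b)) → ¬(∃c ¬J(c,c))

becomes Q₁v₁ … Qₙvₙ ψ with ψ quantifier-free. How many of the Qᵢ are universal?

Eliminate → and ↔ using ¬ and ∨.
  ¬¬(∃b P(b)) ∨ ¬(∃c ¬J(c,c))
Move each ¬ inward, flipping quantifiers it crosses:
  (∃b P(b)) ∨ (∀c J(c,c))
All bound variables are already distinct, so no renaming is needed.
Extract every quantifier outward, since the variables are now distinct and don't occur free across branches:
  ∃b ∀c (P(b) ∨ J(c,c))
The prefix is ∃b ∀c: 1 universal, 1 existential.

1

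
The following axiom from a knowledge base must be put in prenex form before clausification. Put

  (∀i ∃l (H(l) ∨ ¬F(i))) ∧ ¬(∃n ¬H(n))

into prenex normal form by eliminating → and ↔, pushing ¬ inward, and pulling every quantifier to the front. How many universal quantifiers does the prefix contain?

Move each ¬ inward, flipping quantifiers it crosses:
  (∀i ∃l (H(l) ∨ ¬F(i))) ∧ (∀n H(n))
All bound variables are already distinct, so no renaming is needed.
Pull the quantifiers to the front (each side's bound variable is not free in the other side):
  ∀i ∃l ∀n ((H(l) ∨ ¬F(i)) ∧ H(n))
The prefix is ∀i ∃l ∀n: 2 universal, 1 existential.

2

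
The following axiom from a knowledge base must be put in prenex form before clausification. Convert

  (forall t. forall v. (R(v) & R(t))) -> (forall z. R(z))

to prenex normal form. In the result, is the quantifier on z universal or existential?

Eliminate → and ↔ using ¬ and ∨.
  ~(forall t. forall v. (R(v) & R(t))) | (forall z. R(z))
Drive negations inward (¬∀x A ≡ ∃x ¬A, ¬∃x A ≡ ∀x ¬A, De Morgan for ∧/∨):
  (exists t. exists v. (~R(v) | ~R(t))) | (forall z. R(z))
All bound variables are already distinct, so no renaming is needed.
Pull the quantifiers to the front (each side's bound variable is not free in the other side):
  exists t. exists v. forall z. (~R(v) | ~R(t) | R(z))
The quantifier forall z sits under an even number of negations (counting the antecedent side of each →), so it remains universal.

universal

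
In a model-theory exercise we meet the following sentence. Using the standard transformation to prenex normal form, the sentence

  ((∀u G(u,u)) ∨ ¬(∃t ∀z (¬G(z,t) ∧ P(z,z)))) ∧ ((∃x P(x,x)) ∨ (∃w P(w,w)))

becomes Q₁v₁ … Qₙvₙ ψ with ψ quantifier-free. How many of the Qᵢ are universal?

2

Drive negations inward (¬∀x A ≡ ∃x ¬A, ¬∃x A ≡ ∀x ¬A, De Morgan for ∧/∨):
  ((∀u G(u,u)) ∨ (∀t ∃z (G(z,t) ∨ ¬P(z,z)))) ∧ ((∃x P(x,x)) ∨ (∃w P(w,w)))
All bound variables are already distinct, so no renaming is needed.
Pull the quantifiers to the front (each side's bound variable is not free in the other side):
  ∀u ∀t ∃z ∃x ∃w ((G(u,u) ∨ G(z,t) ∨ ¬P(z,z)) ∧ (P(x,x) ∨ P(w,w)))
The prefix is ∀u ∀t ∃z ∃x ∃w: 2 universal, 3 existential.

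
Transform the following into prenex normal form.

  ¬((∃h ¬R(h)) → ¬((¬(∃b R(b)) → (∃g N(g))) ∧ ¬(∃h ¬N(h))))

∃h ∃b ∃g ∀t (¬R(h) ∧ (R(b) ∨ N(g)) ∧ N(t))

Eliminate → and ↔ using ¬ and ∨.
  ¬(¬(∃h ¬R(h)) ∨ ¬((¬¬(∃b R(b)) ∨ (∃g N(g))) ∧ ¬(∃h ¬N(h))))
Drive negations inward (¬∀x A ≡ ∃x ¬A, ¬∃x A ≡ ∀x ¬A, De Morgan for ∧/∨):
  (∃h ¬R(h)) ∧ ((∃b R(b)) ∨ (∃g N(g))) ∧ (∀h N(h))
Standardize variables apart so no two quantifiers bind the same name: h↦t.
  (∃h ¬R(h)) ∧ ((∃b R(b)) ∨ (∃g N(g))) ∧ (∀t N(t))
Pull the quantifiers to the front (each side's bound variable is not free in the other side):
  ∃h ∃b ∃g ∀t (¬R(h) ∧ (R(b) ∨ N(g)) ∧ N(t))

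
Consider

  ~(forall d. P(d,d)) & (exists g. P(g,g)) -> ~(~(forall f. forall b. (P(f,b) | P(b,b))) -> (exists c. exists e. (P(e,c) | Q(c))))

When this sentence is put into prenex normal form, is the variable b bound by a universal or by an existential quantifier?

existential

Rewrite implications/biconditionals: A → B as ¬A ∨ B.
  ~(~(forall d. P(d,d)) & (exists g. P(g,g))) | ~(~~(forall f. forall b. (P(f,b) | P(b,b))) | (exists c. exists e. (P(e,c) | Q(c))))
Move each ¬ inward, flipping quantifiers it crosses:
  (forall d. P(d,d)) | (forall g. ~P(g,g)) | (exists f. exists b. (~P(f,b) & ~P(b,b))) & (forall c. forall e. (~P(e,c) & ~Q(c)))
All bound variables are already distinct, so no renaming is needed.
Pull the quantifiers to the front (each side's bound variable is not free in the other side):
  forall d. forall g. exists f. exists b. forall c. forall e. (P(d,d) | ~P(g,g) | ~P(f,b) & ~P(b,b) & ~P(e,c) & ~Q(c))
The quantifier forall b sits under an odd number of negations (counting the antecedent side of each →), so it flips to exists b.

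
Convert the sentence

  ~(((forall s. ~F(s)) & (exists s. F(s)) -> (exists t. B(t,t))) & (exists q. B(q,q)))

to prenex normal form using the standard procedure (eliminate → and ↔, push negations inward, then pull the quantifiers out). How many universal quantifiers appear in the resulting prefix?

3

Eliminate → and ↔ using ¬ and ∨.
  ~((~((forall s. ~F(s)) & (exists s. F(s))) | (exists t. B(t,t))) & (exists q. B(q,q)))
Drive negations inward (¬∀x A ≡ ∃x ¬A, ¬∃x A ≡ ∀x ¬A, De Morgan for ∧/∨):
  (forall s. ~F(s)) & (exists s. F(s)) & (forall t. ~B(t,t)) | (forall q. ~B(q,q))
Give each quantifier a distinct variable: s↦u.
  (forall s. ~F(s)) & (exists u. F(u)) & (forall t. ~B(t,t)) | (forall q. ~B(q,q))
Extract every quantifier outward, since the variables are now distinct and don't occur free across branches:
  forall s. exists u. forall t. forall q. (~F(s) & F(u) & ~B(t,t) | ~B(q,q))
The prefix is forall s exists u forall t forall q: 3 universal, 1 existential.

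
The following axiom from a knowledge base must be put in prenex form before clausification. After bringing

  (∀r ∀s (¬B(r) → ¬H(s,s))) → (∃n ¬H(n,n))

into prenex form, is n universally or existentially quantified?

existential

Rewrite implications/biconditionals: A → B as ¬A ∨ B.
  ¬(∀r ∀s (¬¬B(r) ∨ ¬H(s,s))) ∨ (∃n ¬H(n,n))
Drive negations inward (¬∀x A ≡ ∃x ¬A, ¬∃x A ≡ ∀x ¬A, De Morgan for ∧/∨):
  (∃r ∃s (¬B(r) ∧ H(s,s))) ∨ (∃n ¬H(n,n))
All bound variables are already distinct, so no renaming is needed.
Pull the quantifiers to the front (each side's bound variable is not free in the other side):
  ∃r ∃s ∃n (¬B(r) ∧ H(s,s) ∨ ¬H(n,n))
The quantifier ∃n sits under an even number of negations (counting the antecedent side of each →), so it remains existential.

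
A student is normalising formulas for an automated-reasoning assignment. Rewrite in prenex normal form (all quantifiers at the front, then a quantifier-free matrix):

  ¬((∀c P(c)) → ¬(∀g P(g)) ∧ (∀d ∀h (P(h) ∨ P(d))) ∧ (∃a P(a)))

First replace A → B with ¬A ∨ B.
  ¬(¬(∀c P(c)) ∨ ¬(∀g P(g)) ∧ (∀d ∀h (P(h) ∨ P(d))) ∧ (∃a P(a)))
Drive negations inward (¬∀x A ≡ ∃x ¬A, ¬∃x A ≡ ∀x ¬A, De Morgan for ∧/∨):
  (∀c P(c)) ∧ ((∀g P(g)) ∨ (∃d ∃h (¬P(h) ∧ ¬P(d))) ∨ (∀a ¬P(a)))
Extract every quantifier outward, since the variables are now distinct and don't occur free across branches:
  ∀c ∀g ∃d ∃h ∀a (P(c) ∧ (P(g) ∨ ¬P(h) ∧ ¬P(d) ∨ ¬P(a)))

∀c ∀g ∃d ∃h ∀a (P(c) ∧ (P(g) ∨ ¬P(h) ∧ ¬P(d) ∨ ¬P(a)))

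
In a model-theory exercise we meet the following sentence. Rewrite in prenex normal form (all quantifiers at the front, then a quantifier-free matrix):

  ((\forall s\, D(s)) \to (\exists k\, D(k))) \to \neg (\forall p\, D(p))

Rewrite implications/biconditionals: A → B as ¬A ∨ B.
  \neg (\neg (\forall s\, D(s)) \lor (\exists k\, D(k))) \lor \neg (\forall p\, D(p))
Move each ¬ inward, flipping quantifiers it crosses:
  (\forall s\, D(s)) \land (\forall k\, \neg D(k)) \lor (\exists p\, \neg D(p))
All bound variables are already distinct, so no renaming is needed.
Finally move all quantifiers to the prefix:
  \forall s\, \forall k\, \exists p\, (D(s) \land \neg D(k) \lor \neg D(p))

\forall s\, \forall k\, \exists p\, (D(s) \land \neg D(k) \lor \neg D(p))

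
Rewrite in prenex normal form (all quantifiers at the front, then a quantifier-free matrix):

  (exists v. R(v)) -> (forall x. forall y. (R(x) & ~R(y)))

Rewrite implications/biconditionals: A → B as ¬A ∨ B.
  ~(exists v. R(v)) | (forall x. forall y. (R(x) & ~R(y)))
Push ¬ through the quantifiers and connectives to reach negation normal form:
  (forall v. ~R(v)) | (forall x. forall y. (R(x) & ~R(y)))
Pull the quantifiers to the front (each side's bound variable is not free in the other side):
  forall v. forall x. forall y. (~R(v) | R(x) & ~R(y))

forall v. forall x. forall y. (~R(v) | R(x) & ~R(y))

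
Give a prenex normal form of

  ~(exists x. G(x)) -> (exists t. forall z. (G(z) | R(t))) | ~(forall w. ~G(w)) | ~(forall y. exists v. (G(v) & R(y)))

First replace A → B with ¬A ∨ B.
  ~~(exists x. G(x)) | (exists t. forall z. (G(z) | R(t))) | ~(forall w. ~G(w)) | ~(forall y. exists v. (G(v) & R(y)))
Push ¬ through the quantifiers and connectives to reach negation normal form:
  (exists x. G(x)) | (exists t. forall z. (G(z) | R(t))) | (exists w. G(w)) | (exists y. forall v. (~G(v) | ~R(y)))
All bound variables are already distinct, so no renaming is needed.
Extract every quantifier outward, since the variables are now distinct and don't occur free across branches:
  exists x. exists t. forall z. exists w. exists y. forall v. (G(x) | G(z) | R(t) | G(w) | ~G(v) | ~R(y))

exists x. exists t. forall z. exists w. exists y. forall v. (G(x) | G(z) | R(t) | G(w) | ~G(v) | ~R(y))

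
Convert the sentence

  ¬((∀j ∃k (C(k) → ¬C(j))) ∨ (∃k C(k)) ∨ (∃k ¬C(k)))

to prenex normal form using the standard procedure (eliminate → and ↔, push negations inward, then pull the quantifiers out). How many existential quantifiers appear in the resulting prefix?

First replace A → B with ¬A ∨ B.
  ¬((∀j ∃k (¬C(k) ∨ ¬C(j))) ∨ (∃k C(k)) ∨ (∃k ¬C(k)))
Push ¬ through the quantifiers and connectives to reach negation normal form:
  (∃j ∀k (C(k) ∧ C(j))) ∧ (∀k ¬C(k)) ∧ (∀k C(k))
Rename bound variables to avoid capture: k↦u, k↦v.
  (∃j ∀k (C(k) ∧ C(j))) ∧ (∀u ¬C(u)) ∧ (∀v C(v))
Pull the quantifiers to the front (each side's bound variable is not free in the other side):
  ∃j ∀k ∀u ∀v (C(k) ∧ C(j) ∧ ¬C(u) ∧ C(v))
The prefix is ∃j ∀k ∀u ∀v: 3 universal, 1 existential.

1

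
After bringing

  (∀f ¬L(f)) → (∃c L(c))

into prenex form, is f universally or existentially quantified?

existential

Rewrite implications/biconditionals: A → B as ¬A ∨ B.
  ¬(∀f ¬L(f)) ∨ (∃c L(c))
Push ¬ through the quantifiers and connectives to reach negation normal form:
  (∃f L(f)) ∨ (∃c L(c))
Pull the quantifiers to the front (each side's bound variable is not free in the other side):
  ∃f ∃c (L(f) ∨ L(c))
The quantifier ∀f sits under an odd number of negations (counting the antecedent side of each →), so it flips to ∃f.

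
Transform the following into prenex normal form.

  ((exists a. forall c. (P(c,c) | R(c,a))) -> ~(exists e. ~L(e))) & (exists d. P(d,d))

forall a. exists c. forall e. exists d. ((~P(c,c) & ~R(c,a) | L(e)) & P(d,d))

First replace A → B with ¬A ∨ B.
  (~(exists a. forall c. (P(c,c) | R(c,a))) | ~(exists e. ~L(e))) & (exists d. P(d,d))
Drive negations inward (¬∀x A ≡ ∃x ¬A, ¬∃x A ≡ ∀x ¬A, De Morgan for ∧/∨):
  ((forall a. exists c. (~P(c,c) & ~R(c,a))) | (forall e. L(e))) & (exists d. P(d,d))
All bound variables are already distinct, so no renaming is needed.
Finally move all quantifiers to the prefix:
  forall a. exists c. forall e. exists d. ((~P(c,c) & ~R(c,a) | L(e)) & P(d,d))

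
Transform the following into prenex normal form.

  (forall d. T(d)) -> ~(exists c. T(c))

exists d. forall c. (~T(d) | ~T(c))

Eliminate → and ↔ using ¬ and ∨.
  ~(forall d. T(d)) | ~(exists c. T(c))
Move each ¬ inward, flipping quantifiers it crosses:
  (exists d. ~T(d)) | (forall c. ~T(c))
Finally move all quantifiers to the prefix:
  exists d. forall c. (~T(d) | ~T(c))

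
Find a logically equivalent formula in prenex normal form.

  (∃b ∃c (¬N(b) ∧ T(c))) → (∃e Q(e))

∀b ∀c ∃e (N(b) ∨ ¬T(c) ∨ Q(e))

First replace A → B with ¬A ∨ B.
  ¬(∃b ∃c (¬N(b) ∧ T(c))) ∨ (∃e Q(e))
Move each ¬ inward, flipping quantifiers it crosses:
  (∀b ∀c (N(b) ∨ ¬T(c))) ∨ (∃e Q(e))
All bound variables are already distinct, so no renaming is needed.
Extract every quantifier outward, since the variables are now distinct and don't occur free across branches:
  ∀b ∀c ∃e (N(b) ∨ ¬T(c) ∨ Q(e))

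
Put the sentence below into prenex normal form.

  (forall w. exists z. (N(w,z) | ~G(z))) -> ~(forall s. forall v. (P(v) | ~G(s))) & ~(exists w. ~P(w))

First replace A → B with ¬A ∨ B.
  ~(forall w. exists z. (N(w,z) | ~G(z))) | ~(forall s. forall v. (P(v) | ~G(s))) & ~(exists w. ~P(w))
Push ¬ through the quantifiers and connectives to reach negation normal form:
  (exists w. forall z. (~N(w,z) & G(z))) | (exists s. exists v. (~P(v) & G(s))) & (forall w. P(w))
Give each quantifier a distinct variable: w↦y1.
  (exists w. forall z. (~N(w,z) & G(z))) | (exists s. exists v. (~P(v) & G(s))) & (forall y1. P(y1))
Extract every quantifier outward, since the variables are now distinct and don't occur free across branches:
  exists w. forall z. exists s. exists v. forall y1. (~N(w,z) & G(z) | ~P(v) & G(s) & P(y1))

exists w. forall z. exists s. exists v. forall y1. (~N(w,z) & G(z) | ~P(v) & G(s) & P(y1))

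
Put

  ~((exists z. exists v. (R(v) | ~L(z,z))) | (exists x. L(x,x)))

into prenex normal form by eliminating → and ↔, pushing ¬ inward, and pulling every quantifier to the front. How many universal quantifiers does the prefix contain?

3

Drive negations inward (¬∀x A ≡ ∃x ¬A, ¬∃x A ≡ ∀x ¬A, De Morgan for ∧/∨):
  (forall z. forall v. (~R(v) & L(z,z))) & (forall x. ~L(x,x))
All bound variables are already distinct, so no renaming is needed.
Pull the quantifiers to the front (each side's bound variable is not free in the other side):
  forall z. forall v. forall x. (~R(v) & L(z,z) & ~L(x,x))
The prefix is forall z forall v forall x: 3 universal, 0 existential.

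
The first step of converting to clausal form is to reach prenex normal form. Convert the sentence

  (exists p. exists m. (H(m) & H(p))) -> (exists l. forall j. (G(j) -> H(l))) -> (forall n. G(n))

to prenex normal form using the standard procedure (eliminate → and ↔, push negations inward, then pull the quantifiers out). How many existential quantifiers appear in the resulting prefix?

Eliminate → and ↔ using ¬ and ∨.
  ~(exists p. exists m. (H(m) & H(p))) | ~(exists l. forall j. (~G(j) | H(l))) | (forall n. G(n))
Drive negations inward (¬∀x A ≡ ∃x ¬A, ¬∃x A ≡ ∀x ¬A, De Morgan for ∧/∨):
  (forall p. forall m. (~H(m) | ~H(p))) | (forall l. exists j. (G(j) & ~H(l))) | (forall n. G(n))
All bound variables are already distinct, so no renaming is needed.
Finally move all quantifiers to the prefix:
  forall p. forall m. forall l. exists j. forall n. (~H(m) | ~H(p) | G(j) & ~H(l) | G(n))
The prefix is forall p forall m forall l exists j forall n: 4 universal, 1 existential.

1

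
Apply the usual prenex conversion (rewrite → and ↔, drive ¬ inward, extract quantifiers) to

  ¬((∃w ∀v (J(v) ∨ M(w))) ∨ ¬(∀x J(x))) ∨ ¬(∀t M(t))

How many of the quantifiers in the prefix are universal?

Push ¬ through the quantifiers and connectives to reach negation normal form:
  (∀w ∃v (¬J(v) ∧ ¬M(w))) ∧ (∀x J(x)) ∨ (∃t ¬M(t))
Pull the quantifiers to the front (each side's bound variable is not free in the other side):
  ∀w ∃v ∀x ∃t (¬J(v) ∧ ¬M(w) ∧ J(x) ∨ ¬M(t))
The prefix is ∀w ∃v ∀x ∃t: 2 universal, 2 existential.

2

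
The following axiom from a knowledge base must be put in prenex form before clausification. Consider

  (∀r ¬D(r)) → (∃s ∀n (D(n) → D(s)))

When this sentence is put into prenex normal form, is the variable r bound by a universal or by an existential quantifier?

Eliminate → and ↔ using ¬ and ∨.
  ¬(∀r ¬D(r)) ∨ (∃s ∀n (¬D(n) ∨ D(s)))
Drive negations inward (¬∀x A ≡ ∃x ¬A, ¬∃x A ≡ ∀x ¬A, De Morgan for ∧/∨):
  (∃r D(r)) ∨ (∃s ∀n (¬D(n) ∨ D(s)))
All bound variables are already distinct, so no renaming is needed.
Finally move all quantifiers to the prefix:
  ∃r ∃s ∀n (D(r) ∨ ¬D(n) ∨ D(s))
The quantifier ∀r sits under an odd number of negations (counting the antecedent side of each →), so it flips to ∃r.

existential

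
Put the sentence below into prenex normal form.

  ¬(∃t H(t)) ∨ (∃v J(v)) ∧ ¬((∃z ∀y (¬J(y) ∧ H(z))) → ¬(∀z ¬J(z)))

First replace A → B with ¬A ∨ B.
  ¬(∃t H(t)) ∨ (∃v J(v)) ∧ ¬(¬(∃z ∀y (¬J(y) ∧ H(z))) ∨ ¬(∀z ¬J(z)))
Push ¬ through the quantifiers and connectives to reach negation normal form:
  (∀t ¬H(t)) ∨ (∃v J(v)) ∧ (∃z ∀y (¬J(y) ∧ H(z))) ∧ (∀z ¬J(z))
Give each quantifier a distinct variable: z↦x1.
  (∀t ¬H(t)) ∨ (∃v J(v)) ∧ (∃z ∀y (¬J(y) ∧ H(z))) ∧ (∀x1 ¬J(x1))
Finally move all quantifiers to the prefix:
  ∀t ∃v ∃z ∀y ∀x1 (¬H(t) ∨ J(v) ∧ ¬J(y) ∧ H(z) ∧ ¬J(x1))

∀t ∃v ∃z ∀y ∀x1 (¬H(t) ∨ J(v) ∧ ¬J(y) ∧ H(z) ∧ ¬J(x1))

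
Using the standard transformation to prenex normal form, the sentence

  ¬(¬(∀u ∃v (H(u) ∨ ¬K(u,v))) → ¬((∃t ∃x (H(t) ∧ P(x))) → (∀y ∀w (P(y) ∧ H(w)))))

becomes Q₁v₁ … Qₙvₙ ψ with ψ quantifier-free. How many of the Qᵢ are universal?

5

Rewrite implications/biconditionals: A → B as ¬A ∨ B.
  ¬(¬¬(∀u ∃v (H(u) ∨ ¬K(u,v))) ∨ ¬(¬(∃t ∃x (H(t) ∧ P(x))) ∨ (∀y ∀w (P(y) ∧ H(w)))))
Move each ¬ inward, flipping quantifiers it crosses:
  (∃u ∀v (¬H(u) ∧ K(u,v))) ∧ ((∀t ∀x (¬H(t) ∨ ¬P(x))) ∨ (∀y ∀w (P(y) ∧ H(w))))
All bound variables are already distinct, so no renaming is needed.
Pull the quantifiers to the front (each side's bound variable is not free in the other side):
  ∃u ∀v ∀t ∀x ∀y ∀w (¬H(u) ∧ K(u,v) ∧ (¬H(t) ∨ ¬P(x) ∨ P(y) ∧ H(w)))
The prefix is ∃u ∀v ∀t ∀x ∀y ∀w: 5 universal, 1 existential.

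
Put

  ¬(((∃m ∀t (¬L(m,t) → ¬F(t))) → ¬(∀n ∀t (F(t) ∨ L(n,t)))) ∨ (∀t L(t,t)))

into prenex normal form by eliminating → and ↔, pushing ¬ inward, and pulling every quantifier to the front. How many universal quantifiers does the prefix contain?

Rewrite implications/biconditionals: A → B as ¬A ∨ B.
  ¬(¬(∃m ∀t (¬¬L(m,t) ∨ ¬F(t))) ∨ ¬(∀n ∀t (F(t) ∨ L(n,t))) ∨ (∀t L(t,t)))
Push ¬ through the quantifiers and connectives to reach negation normal form:
  (∃m ∀t (L(m,t) ∨ ¬F(t))) ∧ (∀n ∀t (F(t) ∨ L(n,t))) ∧ (∃t ¬L(t,t))
Rename bound variables to avoid capture: t↦s, t↦z1.
  (∃m ∀t (L(m,t) ∨ ¬F(t))) ∧ (∀n ∀s (F(s) ∨ L(n,s))) ∧ (∃z1 ¬L(z1,z1))
Finally move all quantifiers to the prefix:
  ∃m ∀t ∀n ∀s ∃z1 ((L(m,t) ∨ ¬F(t)) ∧ (F(s) ∨ L(n,s)) ∧ ¬L(z1,z1))
The prefix is ∃m ∀t ∀n ∀s ∃z1: 3 universal, 2 existential.

3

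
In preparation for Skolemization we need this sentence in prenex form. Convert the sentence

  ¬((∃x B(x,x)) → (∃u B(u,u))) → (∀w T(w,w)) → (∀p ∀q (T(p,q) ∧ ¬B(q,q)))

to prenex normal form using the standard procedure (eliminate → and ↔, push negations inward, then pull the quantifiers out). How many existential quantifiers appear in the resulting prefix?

2

Eliminate → and ↔ using ¬ and ∨.
  ¬¬(¬(∃x B(x,x)) ∨ (∃u B(u,u))) ∨ ¬(∀w T(w,w)) ∨ (∀p ∀q (T(p,q) ∧ ¬B(q,q)))
Drive negations inward (¬∀x A ≡ ∃x ¬A, ¬∃x A ≡ ∀x ¬A, De Morgan for ∧/∨):
  (∀x ¬B(x,x)) ∨ (∃u B(u,u)) ∨ (∃w ¬T(w,w)) ∨ (∀p ∀q (T(p,q) ∧ ¬B(q,q)))
Extract every quantifier outward, since the variables are now distinct and don't occur free across branches:
  ∀x ∃u ∃w ∀p ∀q (¬B(x,x) ∨ B(u,u) ∨ ¬T(w,w) ∨ T(p,q) ∧ ¬B(q,q))
The prefix is ∀x ∃u ∃w ∀p ∀q: 3 universal, 2 existential.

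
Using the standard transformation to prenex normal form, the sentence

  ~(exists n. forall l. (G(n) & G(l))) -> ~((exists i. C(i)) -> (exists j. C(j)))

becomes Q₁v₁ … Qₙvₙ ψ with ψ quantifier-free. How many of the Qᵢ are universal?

Rewrite implications/biconditionals: A → B as ¬A ∨ B.
  ~~(exists n. forall l. (G(n) & G(l))) | ~(~(exists i. C(i)) | (exists j. C(j)))
Move each ¬ inward, flipping quantifiers it crosses:
  (exists n. forall l. (G(n) & G(l))) | (exists i. C(i)) & (forall j. ~C(j))
All bound variables are already distinct, so no renaming is needed.
Extract every quantifier outward, since the variables are now distinct and don't occur free across branches:
  exists n. forall l. exists i. forall j. (G(n) & G(l) | C(i) & ~C(j))
The prefix is exists n forall l exists i forall j: 2 universal, 2 existential.

2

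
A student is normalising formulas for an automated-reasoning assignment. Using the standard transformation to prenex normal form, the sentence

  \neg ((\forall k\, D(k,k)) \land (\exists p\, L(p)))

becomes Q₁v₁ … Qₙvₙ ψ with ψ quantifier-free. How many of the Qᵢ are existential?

Drive negations inward (¬∀x A ≡ ∃x ¬A, ¬∃x A ≡ ∀x ¬A, De Morgan for ∧/∨):
  (\exists k\, \neg D(k,k)) \lor (\forall p\, \neg L(p))
Pull the quantifiers to the front (each side's bound variable is not free in the other side):
  \exists k\, \forall p\, (\neg D(k,k) \lor \neg L(p))
The prefix is \exists k \forall p: 1 universal, 1 existential.

1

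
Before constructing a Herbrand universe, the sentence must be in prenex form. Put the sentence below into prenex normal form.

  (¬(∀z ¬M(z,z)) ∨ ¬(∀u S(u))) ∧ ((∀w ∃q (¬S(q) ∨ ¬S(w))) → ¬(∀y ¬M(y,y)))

Eliminate → and ↔ using ¬ and ∨.
  (¬(∀z ¬M(z,z)) ∨ ¬(∀u S(u))) ∧ (¬(∀w ∃q (¬S(q) ∨ ¬S(w))) ∨ ¬(∀y ¬M(y,y)))
Drive negations inward (¬∀x A ≡ ∃x ¬A, ¬∃x A ≡ ∀x ¬A, De Morgan for ∧/∨):
  ((∃z M(z,z)) ∨ (∃u ¬S(u))) ∧ ((∃w ∀q (S(q) ∧ S(w))) ∨ (∃y M(y,y)))
Extract every quantifier outward, since the variables are now distinct and don't occur free across branches:
  ∃z ∃u ∃w ∀q ∃y ((M(z,z) ∨ ¬S(u)) ∧ (S(q) ∧ S(w) ∨ M(y,y)))

∃z ∃u ∃w ∀q ∃y ((M(z,z) ∨ ¬S(u)) ∧ (S(q) ∧ S(w) ∨ M(y,y)))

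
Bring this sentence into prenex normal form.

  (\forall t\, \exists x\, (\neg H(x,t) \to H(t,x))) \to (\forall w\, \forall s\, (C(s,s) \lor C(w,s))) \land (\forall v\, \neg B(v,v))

\exists t\, \forall x\, \forall w\, \forall s\, \forall v\, (\neg H(x,t) \land \neg H(t,x) \lor (C(s,s) \lor C(w,s)) \land \neg B(v,v))

Rewrite implications/biconditionals: A → B as ¬A ∨ B.
  \neg (\forall t\, \exists x\, (\neg \neg H(x,t) \lor H(t,x))) \lor (\forall w\, \forall s\, (C(s,s) \lor C(w,s))) \land (\forall v\, \neg B(v,v))
Drive negations inward (¬∀x A ≡ ∃x ¬A, ¬∃x A ≡ ∀x ¬A, De Morgan for ∧/∨):
  (\exists t\, \forall x\, (\neg H(x,t) \land \neg H(t,x))) \lor (\forall w\, \forall s\, (C(s,s) \lor C(w,s))) \land (\forall v\, \neg B(v,v))
Pull the quantifiers to the front (each side's bound variable is not free in the other side):
  \exists t\, \forall x\, \forall w\, \forall s\, \forall v\, (\neg H(x,t) \land \neg H(t,x) \lor (C(s,s) \lor C(w,s)) \land \neg B(v,v))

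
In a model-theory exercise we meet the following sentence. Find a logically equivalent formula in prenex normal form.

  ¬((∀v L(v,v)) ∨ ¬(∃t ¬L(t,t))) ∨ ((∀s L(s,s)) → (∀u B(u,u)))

Rewrite implications/biconditionals: A → B as ¬A ∨ B.
  ¬((∀v L(v,v)) ∨ ¬(∃t ¬L(t,t))) ∨ ¬(∀s L(s,s)) ∨ (∀u B(u,u))
Move each ¬ inward, flipping quantifiers it crosses:
  (∃v ¬L(v,v)) ∧ (∃t ¬L(t,t)) ∨ (∃s ¬L(s,s)) ∨ (∀u B(u,u))
Extract every quantifier outward, since the variables are now distinct and don't occur free across branches:
  ∃v ∃t ∃s ∀u (¬L(v,v) ∧ ¬L(t,t) ∨ ¬L(s,s) ∨ B(u,u))

∃v ∃t ∃s ∀u (¬L(v,v) ∧ ¬L(t,t) ∨ ¬L(s,s) ∨ B(u,u))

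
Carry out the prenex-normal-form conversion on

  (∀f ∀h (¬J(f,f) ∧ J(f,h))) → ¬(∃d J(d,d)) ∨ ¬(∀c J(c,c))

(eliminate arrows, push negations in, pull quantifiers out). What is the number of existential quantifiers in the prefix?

3

Rewrite implications/biconditionals: A → B as ¬A ∨ B.
  ¬(∀f ∀h (¬J(f,f) ∧ J(f,h))) ∨ ¬(∃d J(d,d)) ∨ ¬(∀c J(c,c))
Drive negations inward (¬∀x A ≡ ∃x ¬A, ¬∃x A ≡ ∀x ¬A, De Morgan for ∧/∨):
  (∃f ∃h (J(f,f) ∨ ¬J(f,h))) ∨ (∀d ¬J(d,d)) ∨ (∃c ¬J(c,c))
Finally move all quantifiers to the prefix:
  ∃f ∃h ∀d ∃c (J(f,f) ∨ ¬J(f,h) ∨ ¬J(d,d) ∨ ¬J(c,c))
The prefix is ∃f ∃h ∀d ∃c: 1 universal, 3 existential.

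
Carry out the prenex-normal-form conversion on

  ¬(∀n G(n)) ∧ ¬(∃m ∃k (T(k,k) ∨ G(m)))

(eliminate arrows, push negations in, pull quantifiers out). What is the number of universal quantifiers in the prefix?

Drive negations inward (¬∀x A ≡ ∃x ¬A, ¬∃x A ≡ ∀x ¬A, De Morgan for ∧/∨):
  (∃n ¬G(n)) ∧ (∀m ∀k (¬T(k,k) ∧ ¬G(m)))
All bound variables are already distinct, so no renaming is needed.
Extract every quantifier outward, since the variables are now distinct and don't occur free across branches:
  ∃n ∀m ∀k (¬G(n) ∧ ¬T(k,k) ∧ ¬G(m))
The prefix is ∃n ∀m ∀k: 2 universal, 1 existential.

2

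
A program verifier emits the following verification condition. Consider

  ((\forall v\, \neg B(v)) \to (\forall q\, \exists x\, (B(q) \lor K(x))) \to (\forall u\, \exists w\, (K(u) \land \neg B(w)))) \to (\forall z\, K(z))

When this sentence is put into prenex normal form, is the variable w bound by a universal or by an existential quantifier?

Eliminate → and ↔ using ¬ and ∨.
  \neg (\neg (\forall v\, \neg B(v)) \lor \neg (\forall q\, \exists x\, (B(q) \lor K(x))) \lor (\forall u\, \exists w\, (K(u) \land \neg B(w)))) \lor (\forall z\, K(z))
Drive negations inward (¬∀x A ≡ ∃x ¬A, ¬∃x A ≡ ∀x ¬A, De Morgan for ∧/∨):
  (\forall v\, \neg B(v)) \land (\forall q\, \exists x\, (B(q) \lor K(x))) \land (\exists u\, \forall w\, (\neg K(u) \lor B(w))) \lor (\forall z\, K(z))
All bound variables are already distinct, so no renaming is needed.
Finally move all quantifiers to the prefix:
  \forall v\, \forall q\, \exists x\, \exists u\, \forall w\, \forall z\, (\neg B(v) \land (B(q) \lor K(x)) \land (\neg K(u) \lor B(w)) \lor K(z))
The quantifier \exists w sits under an odd number of negations (counting the antecedent side of each →), so it flips to \forall w.

universal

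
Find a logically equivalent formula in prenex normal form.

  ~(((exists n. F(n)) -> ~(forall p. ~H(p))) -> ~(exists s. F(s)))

Eliminate → and ↔ using ¬ and ∨.
  ~(~(~(exists n. F(n)) | ~(forall p. ~H(p))) | ~(exists s. F(s)))
Move each ¬ inward, flipping quantifiers it crosses:
  ((forall n. ~F(n)) | (exists p. H(p))) & (exists s. F(s))
All bound variables are already distinct, so no renaming is needed.
Pull the quantifiers to the front (each side's bound variable is not free in the other side):
  forall n. exists p. exists s. ((~F(n) | H(p)) & F(s))

forall n. exists p. exists s. ((~F(n) | H(p)) & F(s))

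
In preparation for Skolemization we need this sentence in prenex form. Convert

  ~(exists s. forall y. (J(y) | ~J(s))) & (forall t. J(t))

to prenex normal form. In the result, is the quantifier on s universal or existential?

Drive negations inward (¬∀x A ≡ ∃x ¬A, ¬∃x A ≡ ∀x ¬A, De Morgan for ∧/∨):
  (forall s. exists y. (~J(y) & J(s))) & (forall t. J(t))
All bound variables are already distinct, so no renaming is needed.
Pull the quantifiers to the front (each side's bound variable is not free in the other side):
  forall s. exists y. forall t. (~J(y) & J(s) & J(t))
The quantifier exists s sits under an odd number of negations, so it flips to forall s.

universal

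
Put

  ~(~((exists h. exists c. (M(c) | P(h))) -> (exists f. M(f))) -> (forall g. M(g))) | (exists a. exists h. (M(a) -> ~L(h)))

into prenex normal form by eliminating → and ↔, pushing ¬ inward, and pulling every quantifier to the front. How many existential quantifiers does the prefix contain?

5

First replace A → B with ¬A ∨ B.
  ~(~~(~(exists h. exists c. (M(c) | P(h))) | (exists f. M(f))) | (forall g. M(g))) | (exists a. exists h. (~M(a) | ~L(h)))
Drive negations inward (¬∀x A ≡ ∃x ¬A, ¬∃x A ≡ ∀x ¬A, De Morgan for ∧/∨):
  (exists h. exists c. (M(c) | P(h))) & (forall f. ~M(f)) & (exists g. ~M(g)) | (exists a. exists h. (~M(a) | ~L(h)))
Rename bound variables to avoid capture: h↦x1.
  (exists h. exists c. (M(c) | P(h))) & (forall f. ~M(f)) & (exists g. ~M(g)) | (exists a. exists x1. (~M(a) | ~L(x1)))
Pull the quantifiers to the front (each side's bound variable is not free in the other side):
  exists h. exists c. forall f. exists g. exists a. exists x1. ((M(c) | P(h)) & ~M(f) & ~M(g) | ~M(a) | ~L(x1))
The prefix is exists h exists c forall f exists g exists a exists x1: 1 universal, 5 existential.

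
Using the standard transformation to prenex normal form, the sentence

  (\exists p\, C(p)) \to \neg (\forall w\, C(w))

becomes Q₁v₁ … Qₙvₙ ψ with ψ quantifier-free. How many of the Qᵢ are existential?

1

First replace A → B with ¬A ∨ B.
  \neg (\exists p\, C(p)) \lor \neg (\forall w\, C(w))
Drive negations inward (¬∀x A ≡ ∃x ¬A, ¬∃x A ≡ ∀x ¬A, De Morgan for ∧/∨):
  (\forall p\, \neg C(p)) \lor (\exists w\, \neg C(w))
Pull the quantifiers to the front (each side's bound variable is not free in the other side):
  \forall p\, \exists w\, (\neg C(p) \lor \neg C(w))
The prefix is \forall p \exists w: 1 universal, 1 existential.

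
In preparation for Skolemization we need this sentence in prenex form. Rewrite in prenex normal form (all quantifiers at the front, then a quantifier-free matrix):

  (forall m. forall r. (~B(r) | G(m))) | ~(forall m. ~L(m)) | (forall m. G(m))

forall m. forall r. exists u. forall q. (~B(r) | G(m) | L(u) | G(q))

Push ¬ through the quantifiers and connectives to reach negation normal form:
  (forall m. forall r. (~B(r) | G(m))) | (exists m. L(m)) | (forall m. G(m))
Rename bound variables to avoid capture: m↦u, m↦q.
  (forall m. forall r. (~B(r) | G(m))) | (exists u. L(u)) | (forall q. G(q))
Extract every quantifier outward, since the variables are now distinct and don't occur free across branches:
  forall m. forall r. exists u. forall q. (~B(r) | G(m) | L(u) | G(q))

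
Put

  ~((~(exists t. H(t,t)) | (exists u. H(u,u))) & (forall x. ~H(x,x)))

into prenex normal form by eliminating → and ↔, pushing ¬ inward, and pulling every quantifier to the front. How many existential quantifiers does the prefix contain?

2

Move each ¬ inward, flipping quantifiers it crosses:
  (exists t. H(t,t)) & (forall u. ~H(u,u)) | (exists x. H(x,x))
Extract every quantifier outward, since the variables are now distinct and don't occur free across branches:
  exists t. forall u. exists x. (H(t,t) & ~H(u,u) | H(x,x))
The prefix is exists t forall u exists x: 1 universal, 2 existential.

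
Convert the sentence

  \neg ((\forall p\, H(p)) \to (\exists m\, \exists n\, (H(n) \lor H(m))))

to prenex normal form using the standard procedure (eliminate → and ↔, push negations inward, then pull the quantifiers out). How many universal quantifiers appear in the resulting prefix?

3

Rewrite implications/biconditionals: A → B as ¬A ∨ B.
  \neg (\neg (\forall p\, H(p)) \lor (\exists m\, \exists n\, (H(n) \lor H(m))))
Push ¬ through the quantifiers and connectives to reach negation normal form:
  (\forall p\, H(p)) \land (\forall m\, \forall n\, (\neg H(n) \land \neg H(m)))
Finally move all quantifiers to the prefix:
  \forall p\, \forall m\, \forall n\, (H(p) \land \neg H(n) \land \neg H(m))
The prefix is \forall p \forall m \forall n: 3 universal, 0 existential.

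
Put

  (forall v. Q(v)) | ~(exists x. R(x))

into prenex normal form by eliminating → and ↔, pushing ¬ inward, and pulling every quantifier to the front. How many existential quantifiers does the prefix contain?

0

Push ¬ through the quantifiers and connectives to reach negation normal form:
  (forall v. Q(v)) | (forall x. ~R(x))
Finally move all quantifiers to the prefix:
  forall v. forall x. (Q(v) | ~R(x))
The prefix is forall v forall x: 2 universal, 0 existential.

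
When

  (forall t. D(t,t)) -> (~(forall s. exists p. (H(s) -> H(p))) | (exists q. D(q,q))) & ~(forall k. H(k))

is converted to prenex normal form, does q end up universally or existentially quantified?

existential

Rewrite implications/biconditionals: A → B as ¬A ∨ B.
  ~(forall t. D(t,t)) | (~(forall s. exists p. (~H(s) | H(p))) | (exists q. D(q,q))) & ~(forall k. H(k))
Push ¬ through the quantifiers and connectives to reach negation normal form:
  (exists t. ~D(t,t)) | ((exists s. forall p. (H(s) & ~H(p))) | (exists q. D(q,q))) & (exists k. ~H(k))
Extract every quantifier outward, since the variables are now distinct and don't occur free across branches:
  exists t. exists s. forall p. exists q. exists k. (~D(t,t) | (H(s) & ~H(p) | D(q,q)) & ~H(k))
The quantifier exists q sits under an even number of negations (counting the antecedent side of each →), so it remains existential.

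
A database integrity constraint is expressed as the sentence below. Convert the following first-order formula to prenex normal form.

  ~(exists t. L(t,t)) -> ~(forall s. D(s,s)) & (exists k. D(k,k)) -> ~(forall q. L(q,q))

First replace A → B with ¬A ∨ B.
  ~~(exists t. L(t,t)) | ~(~(forall s. D(s,s)) & (exists k. D(k,k))) | ~(forall q. L(q,q))
Drive negations inward (¬∀x A ≡ ∃x ¬A, ¬∃x A ≡ ∀x ¬A, De Morgan for ∧/∨):
  (exists t. L(t,t)) | (forall s. D(s,s)) | (forall k. ~D(k,k)) | (exists q. ~L(q,q))
All bound variables are already distinct, so no renaming is needed.
Extract every quantifier outward, since the variables are now distinct and don't occur free across branches:
  exists t. forall s. forall k. exists q. (L(t,t) | D(s,s) | ~D(k,k) | ~L(q,q))

exists t. forall s. forall k. exists q. (L(t,t) | D(s,s) | ~D(k,k) | ~L(q,q))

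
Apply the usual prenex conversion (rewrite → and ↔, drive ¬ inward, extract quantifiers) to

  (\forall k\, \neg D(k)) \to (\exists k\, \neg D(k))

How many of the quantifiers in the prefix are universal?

0

Eliminate → and ↔ using ¬ and ∨.
  \neg (\forall k\, \neg D(k)) \lor (\exists k\, \neg D(k))
Move each ¬ inward, flipping quantifiers it crosses:
  (\exists k\, D(k)) \lor (\exists k\, \neg D(k))
Rename bound variables to avoid capture: k↦a.
  (\exists k\, D(k)) \lor (\exists a\, \neg D(a))
Extract every quantifier outward, since the variables are now distinct and don't occur free across branches:
  \exists k\, \exists a\, (D(k) \lor \neg D(a))
The prefix is \exists k \exists a: 0 universal, 2 existential.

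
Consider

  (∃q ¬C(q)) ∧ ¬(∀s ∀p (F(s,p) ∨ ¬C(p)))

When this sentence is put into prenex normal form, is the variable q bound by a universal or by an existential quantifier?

Push ¬ through the quantifiers and connectives to reach negation normal form:
  (∃q ¬C(q)) ∧ (∃s ∃p (¬F(s,p) ∧ C(p)))
Extract every quantifier outward, since the variables are now distinct and don't occur free across branches:
  ∃q ∃s ∃p (¬C(q) ∧ ¬F(s,p) ∧ C(p))
The quantifier ∃q sits under an even number of negations, so it remains existential.

existential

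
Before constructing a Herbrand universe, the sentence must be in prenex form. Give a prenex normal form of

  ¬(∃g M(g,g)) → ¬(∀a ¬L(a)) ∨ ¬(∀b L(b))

Eliminate → and ↔ using ¬ and ∨.
  ¬¬(∃g M(g,g)) ∨ ¬(∀a ¬L(a)) ∨ ¬(∀b L(b))
Move each ¬ inward, flipping quantifiers it crosses:
  (∃g M(g,g)) ∨ (∃a L(a)) ∨ (∃b ¬L(b))
All bound variables are already distinct, so no renaming is needed.
Finally move all quantifiers to the prefix:
  ∃g ∃a ∃b (M(g,g) ∨ L(a) ∨ ¬L(b))

∃g ∃a ∃b (M(g,g) ∨ L(a) ∨ ¬L(b))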